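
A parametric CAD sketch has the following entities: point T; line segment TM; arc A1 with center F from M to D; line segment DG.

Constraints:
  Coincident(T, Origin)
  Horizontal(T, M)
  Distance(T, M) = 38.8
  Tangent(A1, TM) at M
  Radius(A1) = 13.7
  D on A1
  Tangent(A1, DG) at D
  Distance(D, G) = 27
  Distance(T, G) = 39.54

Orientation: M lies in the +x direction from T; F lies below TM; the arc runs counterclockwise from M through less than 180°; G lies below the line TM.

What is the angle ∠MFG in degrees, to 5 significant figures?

135.72°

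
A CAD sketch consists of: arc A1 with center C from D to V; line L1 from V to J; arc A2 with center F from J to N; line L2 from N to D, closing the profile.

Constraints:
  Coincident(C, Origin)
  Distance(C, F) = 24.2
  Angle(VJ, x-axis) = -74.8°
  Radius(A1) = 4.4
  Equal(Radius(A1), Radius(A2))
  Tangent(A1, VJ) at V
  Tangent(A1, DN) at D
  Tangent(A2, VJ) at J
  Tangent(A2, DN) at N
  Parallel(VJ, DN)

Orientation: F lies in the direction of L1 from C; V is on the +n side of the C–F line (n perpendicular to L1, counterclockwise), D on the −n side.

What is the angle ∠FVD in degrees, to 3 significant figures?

79.7°

The slot axis is L1's direction at -74.8°, so u = (cos -74.8°, sin -74.8°) = (0.262, -0.965) and n = (−sin -74.8°, cos -74.8°) = (0.965, 0.262). C is at the origin and F lies 24.2 along u from C, so F = 24.2·u = (6.34, -23.4). Tangency of A1 to both parallel lines with radius 4.4 puts V and D at C ± 4.4·n: V = (4.25, 1.15), D = (-4.25, -1.15). Then cos ∠FVD = VF·VD / (|VF||VD|), giving 79.7°.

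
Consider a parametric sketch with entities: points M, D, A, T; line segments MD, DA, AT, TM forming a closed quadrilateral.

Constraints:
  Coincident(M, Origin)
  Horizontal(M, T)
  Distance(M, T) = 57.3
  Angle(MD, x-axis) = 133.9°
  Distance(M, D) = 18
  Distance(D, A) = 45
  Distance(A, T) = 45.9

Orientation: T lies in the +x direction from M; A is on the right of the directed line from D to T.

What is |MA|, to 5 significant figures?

27.057

Checks: MD at 133.9° ✓; |DA| = 45.00 ✓; |AT| = 45.90 ✓.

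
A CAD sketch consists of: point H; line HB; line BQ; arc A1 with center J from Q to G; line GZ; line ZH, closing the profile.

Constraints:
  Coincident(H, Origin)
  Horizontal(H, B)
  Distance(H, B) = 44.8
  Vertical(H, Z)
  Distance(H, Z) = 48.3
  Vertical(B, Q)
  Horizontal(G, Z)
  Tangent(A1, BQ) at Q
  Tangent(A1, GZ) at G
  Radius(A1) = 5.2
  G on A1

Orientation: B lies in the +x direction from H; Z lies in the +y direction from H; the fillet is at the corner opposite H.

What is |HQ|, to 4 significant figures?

62.17

H is at the origin; H and B share the same y with |HB| = 44.8 and B on the +x side, so B = (44.80, 0.000). HZ is vertical with |HZ| = 48.3 and Z on the +y side, so Z = (0.000, 48.30). The virtual corner opposite H is at (44.80, 48.30). The tangent condition forces JQ to be normal to BQ and A1 meets GZ tangentially, so JG is at right angles to GZ, with radius 5.2, so the center J sits 5.2 in from both sides at J = (39.60, 43.10). That places the tangent points at Q = (44.80, 43.10) on BQ and G = (39.60, 48.30) on GZ. Then |HQ| = |Q − H| = 62.17.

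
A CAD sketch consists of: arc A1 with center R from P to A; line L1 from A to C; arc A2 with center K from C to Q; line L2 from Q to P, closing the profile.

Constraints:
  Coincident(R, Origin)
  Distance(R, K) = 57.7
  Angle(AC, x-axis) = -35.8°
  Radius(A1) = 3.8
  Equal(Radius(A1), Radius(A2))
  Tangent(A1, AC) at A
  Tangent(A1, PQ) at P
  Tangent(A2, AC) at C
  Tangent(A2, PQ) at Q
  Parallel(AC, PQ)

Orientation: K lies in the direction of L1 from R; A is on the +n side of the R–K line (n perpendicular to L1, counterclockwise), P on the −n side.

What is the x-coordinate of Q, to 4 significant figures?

44.58

The slot axis is L1's direction at -35.8°, so u = (cos -35.8°, sin -35.8°) = (0.8111, -0.5850) and n = (−sin -35.8°, cos -35.8°) = (0.5850, 0.8111). R is at the origin and K lies 57.7 along u from R, so K = 57.7·u = (46.80, -33.75). Tangency of A1 to both parallel lines with radius 3.8 puts A and P at R ± 3.8·n: A = (2.223, 3.082), P = (-2.223, -3.082). Equal radii place C and Q the same way about K: C = K + 3.8·n = (49.02, -30.67), Q = K − 3.8·n = (44.58, -36.83). So Q.x = 44.58.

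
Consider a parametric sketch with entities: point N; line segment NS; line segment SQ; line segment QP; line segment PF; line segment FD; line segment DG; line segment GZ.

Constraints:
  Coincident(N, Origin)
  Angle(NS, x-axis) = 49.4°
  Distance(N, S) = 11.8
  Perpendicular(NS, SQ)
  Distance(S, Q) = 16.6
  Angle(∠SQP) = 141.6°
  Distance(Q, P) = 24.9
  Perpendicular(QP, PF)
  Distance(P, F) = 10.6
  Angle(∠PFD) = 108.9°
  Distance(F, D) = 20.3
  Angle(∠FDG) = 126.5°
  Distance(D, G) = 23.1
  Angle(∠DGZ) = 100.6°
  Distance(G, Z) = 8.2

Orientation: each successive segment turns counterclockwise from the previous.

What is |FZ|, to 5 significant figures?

37.601

N is at the origin; NS runs at 49.4° with length 11.8, so S = (7.6791, 8.9594). NS ⟂ SQ, so SQ runs at 139.40°; with |SQ| = 16.6, Q = (-4.9248, 19.762). ∠SQP = 141.6° gives QP at 177.80° from the x-axis; with |QP| = 24.9, P = (-29.806, 20.718). The perpendicularity gives PF at right angles to QP, so PF runs at -92.200°; with |PF| = 10.6, F = (-30.213, 10.126). ∠PFD = 108.9° gives FD at -21.100° from the x-axis; with |FD| = 20.3, D = (-11.274, 2.8180). ∠FDG = 126.5° gives DG at 32.400° from the x-axis; with |DG| = 23.1, G = (8.2296, 15.196). ∠DGZ = 100.6° gives GZ at 111.80° from the x-axis; with |GZ| = 8.2, Z = (5.1844, 22.809). Then |FZ| = |Z − F| = 37.601.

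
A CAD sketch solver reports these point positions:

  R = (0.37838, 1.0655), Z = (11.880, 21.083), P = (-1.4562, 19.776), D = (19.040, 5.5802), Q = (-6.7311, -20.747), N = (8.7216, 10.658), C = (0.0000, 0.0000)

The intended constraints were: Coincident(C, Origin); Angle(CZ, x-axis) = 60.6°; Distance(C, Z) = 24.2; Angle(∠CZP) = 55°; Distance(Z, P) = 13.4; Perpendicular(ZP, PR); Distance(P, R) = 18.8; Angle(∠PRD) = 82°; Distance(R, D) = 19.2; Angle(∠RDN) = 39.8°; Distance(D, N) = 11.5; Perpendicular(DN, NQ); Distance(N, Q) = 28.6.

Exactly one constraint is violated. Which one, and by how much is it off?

Distance(N, Q) = 28.6 — off by 6.40.

C = (0.00, 0.00) ✓; CZ at 60.60° ✓; |CZ| = 24.20 ✓; ∠CZP = 55.00° ✓; |ZP| = 13.40 ✓; ∠(ZP, PR) = 90.00° ✓; |PR| = 18.80 ✓; ∠PRD = 82.00° ✓; |RD| = 19.20 ✓; ∠RDN = 39.80° ✓; |DN| = 11.50 ✓; ∠(DN, NQ) = 90.00° ✓; |NQ| = 35.00 ✗.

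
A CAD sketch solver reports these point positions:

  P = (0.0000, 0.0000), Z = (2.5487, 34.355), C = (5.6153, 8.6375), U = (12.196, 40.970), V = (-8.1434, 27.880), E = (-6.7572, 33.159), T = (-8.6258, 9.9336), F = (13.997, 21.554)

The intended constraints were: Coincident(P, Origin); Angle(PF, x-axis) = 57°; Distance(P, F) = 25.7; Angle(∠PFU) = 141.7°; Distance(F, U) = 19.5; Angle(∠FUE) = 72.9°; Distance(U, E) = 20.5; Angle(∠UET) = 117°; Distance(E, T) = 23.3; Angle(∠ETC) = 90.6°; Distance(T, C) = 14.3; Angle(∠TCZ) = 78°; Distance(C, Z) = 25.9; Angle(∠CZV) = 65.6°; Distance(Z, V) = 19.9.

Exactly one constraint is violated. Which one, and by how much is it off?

Distance(Z, V) = 19.9 — off by 7.40.

P = (0.00, 0.00) ✓; PF at 57.00° ✓; |PF| = 25.70 ✓; ∠PFU = 141.7° ✓; |FU| = 19.50 ✓; ∠FUE = 72.90° ✓; |UE| = 20.50 ✓; ∠UET = 117.0° ✓; |ET| = 23.30 ✓; ∠ETC = 90.60° ✓; |TC| = 14.30 ✓; ∠TCZ = 78.00° ✓; |CZ| = 25.90 ✓; ∠CZV = 65.60° ✓; |ZV| = 12.50 ✗.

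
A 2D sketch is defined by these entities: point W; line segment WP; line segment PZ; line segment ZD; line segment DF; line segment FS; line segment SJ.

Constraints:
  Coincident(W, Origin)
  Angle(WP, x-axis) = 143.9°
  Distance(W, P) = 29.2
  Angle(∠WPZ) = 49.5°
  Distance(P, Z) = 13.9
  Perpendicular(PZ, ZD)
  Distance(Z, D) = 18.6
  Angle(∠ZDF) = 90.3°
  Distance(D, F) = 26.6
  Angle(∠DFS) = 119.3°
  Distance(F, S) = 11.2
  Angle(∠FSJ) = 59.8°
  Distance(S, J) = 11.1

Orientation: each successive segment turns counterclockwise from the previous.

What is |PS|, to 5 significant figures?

20.333

W is at the origin; WP runs at 143.9° with length 29.2, so P = (-23.593, 17.205). ∠WPZ = 49.5° gives PZ at -85.600° from the x-axis; with |PZ| = 13.9, Z = (-22.527, 3.3455). PZ ⟂ ZD, so ZD runs at 4.4000°; with |ZD| = 18.6, D = (-3.9817, 4.7725). ∠ZDF = 90.3° gives DF at 94.100° from the x-axis; with |DF| = 26.6, F = (-5.8836, 31.304). ∠DFS = 119.3° gives FS at 154.80° from the x-axis; with |FS| = 11.2, S = (-16.018, 36.073). Then |PS| = |S − P| = 20.333.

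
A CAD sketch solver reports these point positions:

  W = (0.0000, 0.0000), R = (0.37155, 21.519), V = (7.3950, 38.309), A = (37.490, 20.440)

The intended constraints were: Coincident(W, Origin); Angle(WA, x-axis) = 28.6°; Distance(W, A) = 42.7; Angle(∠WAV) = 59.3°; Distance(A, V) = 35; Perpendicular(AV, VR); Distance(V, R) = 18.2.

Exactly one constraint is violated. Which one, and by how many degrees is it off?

Perpendicular(AV, VR) — off by 8.00°.

W = (0.00, 0.00) ✓; WA at 28.60° ✓; |WA| = 42.70 ✓; ∠WAV = 59.30° ✓; |AV| = 35.00 ✓; ∠(AV, VR) = 98.00° ✗; |VR| = 18.20 ✓.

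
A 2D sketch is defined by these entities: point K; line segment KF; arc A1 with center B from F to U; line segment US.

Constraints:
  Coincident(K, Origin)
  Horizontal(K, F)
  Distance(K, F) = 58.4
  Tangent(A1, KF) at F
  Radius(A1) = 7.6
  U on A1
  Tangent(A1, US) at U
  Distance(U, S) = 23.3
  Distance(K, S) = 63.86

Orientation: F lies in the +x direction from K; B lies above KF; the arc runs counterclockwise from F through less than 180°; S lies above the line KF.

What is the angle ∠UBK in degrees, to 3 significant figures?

162°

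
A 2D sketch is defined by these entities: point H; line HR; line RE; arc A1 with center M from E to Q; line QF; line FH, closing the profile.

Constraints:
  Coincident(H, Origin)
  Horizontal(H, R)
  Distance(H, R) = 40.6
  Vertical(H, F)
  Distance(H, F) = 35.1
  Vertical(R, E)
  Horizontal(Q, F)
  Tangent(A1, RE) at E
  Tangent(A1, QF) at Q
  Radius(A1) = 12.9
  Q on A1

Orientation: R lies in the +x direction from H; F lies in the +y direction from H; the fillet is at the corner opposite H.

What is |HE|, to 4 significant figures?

46.27

H is at the origin; HR is horizontal with |HR| = 40.6 and R on the +x side, so R = (40.60, 0.000). H and F share the same x with |HF| = 35.1 and F on the +y side, so F = (0.000, 35.10). The virtual corner opposite H is at (40.60, 35.10). Since A1 is tangent to RE there, ME ⟂ RE and the tangent condition forces MQ to be normal to QF, with radius 12.9, so the center M sits 12.9 in from both sides at M = (27.70, 22.20). That places the tangent points at E = (40.60, 22.20) on RE and Q = (27.70, 35.10) on QF. Then |HE| = |E − H| = 46.27.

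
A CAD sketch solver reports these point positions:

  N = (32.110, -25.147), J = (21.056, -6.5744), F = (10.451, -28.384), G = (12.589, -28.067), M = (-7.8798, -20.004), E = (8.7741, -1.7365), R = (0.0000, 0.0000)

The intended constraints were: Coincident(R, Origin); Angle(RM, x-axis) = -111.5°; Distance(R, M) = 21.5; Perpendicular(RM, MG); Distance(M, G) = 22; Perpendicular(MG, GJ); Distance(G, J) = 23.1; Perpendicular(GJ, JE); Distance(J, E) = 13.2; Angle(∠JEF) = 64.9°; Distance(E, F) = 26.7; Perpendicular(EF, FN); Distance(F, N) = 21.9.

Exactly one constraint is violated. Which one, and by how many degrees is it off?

Perpendicular(EF, FN) — off by 4.90°.

R = (0.00, 0.00) ✓; RM at -111.5° ✓; |RM| = 21.50 ✓; ∠(RM, MG) = 90.00° ✓; |MG| = 22.00 ✓; ∠(MG, GJ) = 90.00° ✓; |GJ| = 23.10 ✓; ∠(GJ, JE) = 90.00° ✓; |JE| = 13.20 ✓; ∠JEF = 64.90° ✓; |EF| = 26.70 ✓; ∠(EF, FN) = 94.90° ✗; |FN| = 21.90 ✓.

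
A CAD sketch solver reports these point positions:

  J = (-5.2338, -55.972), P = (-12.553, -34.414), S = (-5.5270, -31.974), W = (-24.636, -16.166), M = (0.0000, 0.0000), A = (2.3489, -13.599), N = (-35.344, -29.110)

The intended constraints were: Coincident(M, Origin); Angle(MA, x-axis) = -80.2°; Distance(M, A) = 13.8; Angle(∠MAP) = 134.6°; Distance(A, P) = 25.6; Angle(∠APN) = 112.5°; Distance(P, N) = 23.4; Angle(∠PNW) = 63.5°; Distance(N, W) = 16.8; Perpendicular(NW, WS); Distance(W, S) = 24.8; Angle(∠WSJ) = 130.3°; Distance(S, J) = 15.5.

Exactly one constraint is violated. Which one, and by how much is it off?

Distance(S, J) = 15.5 — off by 8.50.

M = (0.00, 0.00) ✓; MA at -80.20° ✓; |MA| = 13.80 ✓; ∠MAP = 134.6° ✓; |AP| = 25.60 ✓; ∠APN = 112.5° ✓; |PN| = 23.40 ✓; ∠PNW = 63.50° ✓; |NW| = 16.80 ✓; ∠(NW, WS) = 90.00° ✓; |WS| = 24.80 ✓; ∠WSJ = 130.3° ✓; |SJ| = 24.00 ✗.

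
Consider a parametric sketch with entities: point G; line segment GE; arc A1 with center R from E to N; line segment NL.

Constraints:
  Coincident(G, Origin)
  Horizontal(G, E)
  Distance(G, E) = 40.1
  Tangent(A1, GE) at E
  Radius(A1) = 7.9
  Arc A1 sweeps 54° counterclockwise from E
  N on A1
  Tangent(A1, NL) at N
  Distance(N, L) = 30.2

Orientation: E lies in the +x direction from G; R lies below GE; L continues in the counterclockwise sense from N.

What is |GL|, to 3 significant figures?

32.0

G is at the origin; G and E share the same y with |GE| = 40.1 and E on the +x side, so E = (40.1, 0.00). A1 meets GE tangentially, so RE is at right angles to GE, so R = E + (0, -7.9) = (40.1, -7.90). On A1, E sits at bearing 90° from R; a 54° counterclockwise sweep puts N at bearing 144°, so N = R + 7.9·(cos 144°, sin 144°) = (33.7, -3.26). Since A1 is tangent to NL there, RN ⟂ NL, so NL runs along (−sin 144°, cos 144°); with |NL| = 30.2, L = (16.0, -27.7). Then |GL| = |L − G| = 32.0.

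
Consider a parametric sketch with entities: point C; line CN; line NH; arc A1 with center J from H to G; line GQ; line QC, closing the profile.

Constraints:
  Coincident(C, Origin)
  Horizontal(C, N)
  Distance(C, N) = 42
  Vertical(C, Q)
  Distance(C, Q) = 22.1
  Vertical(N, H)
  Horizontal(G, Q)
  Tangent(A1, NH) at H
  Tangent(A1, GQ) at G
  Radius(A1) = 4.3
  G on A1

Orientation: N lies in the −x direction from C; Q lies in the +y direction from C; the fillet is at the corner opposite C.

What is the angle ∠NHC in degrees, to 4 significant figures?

67.03°

The virtual corner opposite C is at (-42.00, 22.10). Tangency of A1 to NH means the radius JH is perpendicular to NH and the tangent condition forces JG to be normal to GQ, with radius 4.3, so the center J sits 4.3 in from both sides at J = (-37.70, 17.80). That places the tangent points at H = (-42.00, 17.80) on NH and G = (-37.70, 22.10) on GQ. Then cos ∠NHC = HN·HC / (|HN||HC|), giving 67.03°.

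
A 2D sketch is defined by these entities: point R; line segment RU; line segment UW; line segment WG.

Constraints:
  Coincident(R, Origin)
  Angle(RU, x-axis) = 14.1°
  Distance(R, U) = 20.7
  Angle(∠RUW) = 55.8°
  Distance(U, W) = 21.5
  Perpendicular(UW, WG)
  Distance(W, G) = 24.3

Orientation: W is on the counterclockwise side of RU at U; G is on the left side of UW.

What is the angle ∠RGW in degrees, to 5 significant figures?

53.954°

∠RUW = 55.8°, so UW runs at 14.1° + (180° − 55.8°) = 138.30° from the x-axis; with |UW| = 21.5, W = U + 21.5·(cos 138.30°, sin 138.30°) = (4.0236, 19.345). UW is perpendicular to WG; with |WG| = 24.3 on the left of UW, G = W + 24.3·(-0.66523, -0.74664) = (-12.141, 1.2020). Then cos ∠RGW = GR·GW / (|GR||GW|), giving 53.954°.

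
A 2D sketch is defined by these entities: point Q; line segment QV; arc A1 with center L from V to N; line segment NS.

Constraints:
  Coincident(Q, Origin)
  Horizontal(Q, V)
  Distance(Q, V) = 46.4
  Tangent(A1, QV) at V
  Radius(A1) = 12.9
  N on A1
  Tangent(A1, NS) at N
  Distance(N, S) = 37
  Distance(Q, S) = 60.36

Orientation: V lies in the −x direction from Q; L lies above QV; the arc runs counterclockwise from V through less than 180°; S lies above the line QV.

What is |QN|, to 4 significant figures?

35.94

Q is at the origin; QV is horizontal with |QV| = 46.4 and V on the −x side, so V = (-46.40, 0.000). The tangent condition forces LV to be normal to QV, so L = V + (0, 12.9) = (-46.40, 12.90). Since LN ⟂ NS (tangency), |LS| = √(12.9² + 37.0²) = 39.18 regardless of where N sits on A1. So S lies on both circle(Q, 60.36) and circle(L, 39.18); the above-QV intersection is S = (-33.81, 50.01). N is the foot of the tangent from S: N = (-33.50, 13.01).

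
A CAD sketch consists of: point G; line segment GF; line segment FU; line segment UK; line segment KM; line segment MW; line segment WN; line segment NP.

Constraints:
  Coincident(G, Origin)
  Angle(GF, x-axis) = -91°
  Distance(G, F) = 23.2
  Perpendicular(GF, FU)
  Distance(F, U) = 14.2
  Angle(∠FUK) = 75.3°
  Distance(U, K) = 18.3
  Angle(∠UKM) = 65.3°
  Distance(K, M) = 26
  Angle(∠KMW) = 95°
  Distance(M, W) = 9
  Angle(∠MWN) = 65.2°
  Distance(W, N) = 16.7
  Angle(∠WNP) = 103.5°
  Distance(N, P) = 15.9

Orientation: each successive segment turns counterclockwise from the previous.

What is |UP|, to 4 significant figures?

29.58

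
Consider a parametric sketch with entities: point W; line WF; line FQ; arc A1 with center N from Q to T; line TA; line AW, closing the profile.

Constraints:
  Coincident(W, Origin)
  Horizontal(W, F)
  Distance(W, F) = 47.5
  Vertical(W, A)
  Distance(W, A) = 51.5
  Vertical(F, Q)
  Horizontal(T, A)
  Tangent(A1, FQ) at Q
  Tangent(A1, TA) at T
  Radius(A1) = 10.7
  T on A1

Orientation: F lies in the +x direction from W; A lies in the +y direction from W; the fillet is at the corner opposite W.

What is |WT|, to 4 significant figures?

63.30

W is at the origin; W and F share the same y with |WF| = 47.5 and F on the +x side, so F = (47.50, 0.000). WA is vertical with |WA| = 51.5 and A on the +y side, so A = (0.000, 51.50). The virtual corner opposite W is at (47.50, 51.50). Tangency of A1 to FQ means the radius NQ is perpendicular to FQ and since A1 is tangent to TA there, NT ⟂ TA, with radius 10.7, so the center N sits 10.7 in from both sides at N = (36.80, 40.80). That places the tangent points at Q = (47.50, 40.80) on FQ and T = (36.80, 51.50) on TA. Then |WT| = |T − W| = 63.30.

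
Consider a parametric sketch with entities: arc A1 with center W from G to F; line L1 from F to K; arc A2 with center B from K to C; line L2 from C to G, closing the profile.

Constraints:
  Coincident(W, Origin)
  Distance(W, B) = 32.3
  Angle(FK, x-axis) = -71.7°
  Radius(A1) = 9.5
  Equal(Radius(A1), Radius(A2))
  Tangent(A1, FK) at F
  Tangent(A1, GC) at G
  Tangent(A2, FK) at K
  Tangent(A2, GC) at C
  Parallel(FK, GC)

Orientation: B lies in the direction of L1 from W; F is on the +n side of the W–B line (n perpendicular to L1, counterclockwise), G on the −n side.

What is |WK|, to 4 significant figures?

33.67

Tangency of A1 to both parallel lines with radius 9.5 puts F and G at W ± 9.5·n: F = (9.020, 2.983), G = (-9.020, -2.983). Equal radii place K and C the same way about B: K = B + 9.5·n = (19.16, -27.68), C = B − 9.5·n = (1.122, -33.65). Then |WK| = |K − W| = 33.67.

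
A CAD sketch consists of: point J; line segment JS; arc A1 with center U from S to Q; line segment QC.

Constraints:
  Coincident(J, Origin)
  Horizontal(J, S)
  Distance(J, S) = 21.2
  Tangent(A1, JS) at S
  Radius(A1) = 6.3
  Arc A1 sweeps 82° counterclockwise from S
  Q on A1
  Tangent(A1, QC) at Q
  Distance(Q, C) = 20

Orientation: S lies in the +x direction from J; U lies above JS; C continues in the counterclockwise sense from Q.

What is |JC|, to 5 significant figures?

39.368

J is at the origin; JS is horizontal with |JS| = 21.2 and S on the +x side, so S = (21.200, 0.0000). Since A1 is tangent to JS there, US ⟂ JS, so U = S + (0, 6.3) = (21.200, 6.3000). On A1, S sits at bearing -90° from U; an 82° counterclockwise sweep puts Q at bearing -8°, so Q = U + 6.3·(cos -8°, sin -8°) = (27.439, 5.4232). A1 meets QC tangentially, so UQ is at right angles to QC, so QC runs along (−sin -8°, cos -8°); with |QC| = 20.0, C = (30.222, 25.229). Then |JC| = |C − J| = 39.368.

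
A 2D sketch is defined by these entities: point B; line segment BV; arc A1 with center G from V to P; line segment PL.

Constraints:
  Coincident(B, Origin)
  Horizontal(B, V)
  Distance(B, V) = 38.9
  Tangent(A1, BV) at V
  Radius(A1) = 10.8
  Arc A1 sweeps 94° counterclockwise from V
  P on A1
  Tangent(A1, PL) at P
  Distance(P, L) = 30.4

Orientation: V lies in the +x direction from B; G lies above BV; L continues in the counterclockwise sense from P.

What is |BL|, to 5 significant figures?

63.365

On A1, V sits at bearing -90° from G; a 94° counterclockwise sweep puts P at bearing 4°, so P = G + 10.8·(cos 4°, sin 4°) = (49.674, 11.553). Tangency of A1 to PL means the radius GP is perpendicular to PL, so PL runs along (−sin 4°, cos 4°); with |PL| = 30.4, L = (47.553, 41.879). Then |BL| = |L − B| = 63.365.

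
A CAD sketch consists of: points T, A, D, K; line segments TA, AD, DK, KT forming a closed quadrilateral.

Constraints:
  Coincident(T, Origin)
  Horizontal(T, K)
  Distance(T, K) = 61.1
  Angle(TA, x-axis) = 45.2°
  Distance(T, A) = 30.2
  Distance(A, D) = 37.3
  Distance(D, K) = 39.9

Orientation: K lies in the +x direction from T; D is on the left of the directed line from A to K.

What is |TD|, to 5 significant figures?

66.799

Checks: |TK| = 61.10 ✓; |TA| = 30.20 ✓; |AD| = 37.30 ✓; |DK| = 39.90 ✓.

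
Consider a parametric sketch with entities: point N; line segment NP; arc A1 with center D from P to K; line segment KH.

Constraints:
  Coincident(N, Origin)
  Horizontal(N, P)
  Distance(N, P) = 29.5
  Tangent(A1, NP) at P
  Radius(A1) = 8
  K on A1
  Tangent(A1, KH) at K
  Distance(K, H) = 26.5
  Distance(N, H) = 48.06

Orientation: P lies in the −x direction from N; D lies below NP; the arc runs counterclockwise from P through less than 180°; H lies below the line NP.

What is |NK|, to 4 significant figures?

38.55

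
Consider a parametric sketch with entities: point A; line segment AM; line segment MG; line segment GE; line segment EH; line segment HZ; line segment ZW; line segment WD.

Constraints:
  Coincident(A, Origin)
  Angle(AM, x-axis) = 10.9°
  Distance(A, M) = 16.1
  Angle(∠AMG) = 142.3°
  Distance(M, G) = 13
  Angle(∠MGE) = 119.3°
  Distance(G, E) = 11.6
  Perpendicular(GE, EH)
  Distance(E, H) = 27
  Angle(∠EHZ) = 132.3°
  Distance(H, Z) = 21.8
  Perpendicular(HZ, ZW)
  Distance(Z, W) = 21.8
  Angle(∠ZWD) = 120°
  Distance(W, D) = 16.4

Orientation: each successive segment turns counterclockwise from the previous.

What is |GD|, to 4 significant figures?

17.33

A is at the origin; AM runs at 10.9° with length 16.1, so M = (15.81, 3.044). ∠AMG = 142.3° gives MG at 48.60° from the x-axis; with |MG| = 13.0, G = (24.41, 12.80). ∠MGE = 119.3° gives GE at 109.3° from the x-axis; with |GE| = 11.6, E = (20.57, 23.74). GE ⟂ EH, so EH runs at -160.7°; with |EH| = 27.0, H = (-4.910, 14.82). ∠EHZ = 132.3° gives HZ at -113.0° from the x-axis; with |HZ| = 21.8, Z = (-13.43, -5.247). The perpendicularity gives ZW at right angles to HZ, so ZW runs at -23.00°; with |ZW| = 21.8, W = (6.639, -13.76). ∠ZWD = 120.0° gives WD at 37.00° from the x-axis; with |WD| = 16.4, D = (19.74, -3.895). Then |GD| = |D − G| = 17.33.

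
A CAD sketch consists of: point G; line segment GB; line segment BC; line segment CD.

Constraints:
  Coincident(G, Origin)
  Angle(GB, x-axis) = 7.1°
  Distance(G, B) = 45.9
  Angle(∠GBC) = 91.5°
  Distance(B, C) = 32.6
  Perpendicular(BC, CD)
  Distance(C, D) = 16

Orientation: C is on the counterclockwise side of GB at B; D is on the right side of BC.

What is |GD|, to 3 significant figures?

70.5

G is at the origin; GB runs at 7.1° with length 45.9, so B = 45.9·(cos 7.1°, sin 7.1°) = (45.5, 5.67). ∠GBC = 91.5°, so BC runs at 7.1° + (180° − 91.5°) = 95.6° from the x-axis; with |BC| = 32.6, C = B + 32.6·(cos 95.6°, sin 95.6°) = (42.4, 38.1). BC ⟂ CD; with |CD| = 16.0 on the right of BC, D = C + 16.0·(0.995, 0.0976) = (58.3, 39.7). Then |GD| = |D − G| = 70.5.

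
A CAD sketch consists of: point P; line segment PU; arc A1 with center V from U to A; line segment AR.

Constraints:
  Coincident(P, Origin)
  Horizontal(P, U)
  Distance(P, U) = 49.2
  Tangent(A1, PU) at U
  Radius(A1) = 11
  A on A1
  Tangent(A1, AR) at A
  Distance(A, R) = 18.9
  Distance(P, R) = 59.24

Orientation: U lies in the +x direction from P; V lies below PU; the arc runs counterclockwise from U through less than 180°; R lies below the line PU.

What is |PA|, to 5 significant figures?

43.033

Checks: ∠(VU, UP) = 90.00° ✓; |VU| = 11.00 ✓; |VA| = 11.00 ✓; ∠(VA, AR) = 90.00° ✓; |AR| = 18.90 ✓; |PR| = 59.24 ✓.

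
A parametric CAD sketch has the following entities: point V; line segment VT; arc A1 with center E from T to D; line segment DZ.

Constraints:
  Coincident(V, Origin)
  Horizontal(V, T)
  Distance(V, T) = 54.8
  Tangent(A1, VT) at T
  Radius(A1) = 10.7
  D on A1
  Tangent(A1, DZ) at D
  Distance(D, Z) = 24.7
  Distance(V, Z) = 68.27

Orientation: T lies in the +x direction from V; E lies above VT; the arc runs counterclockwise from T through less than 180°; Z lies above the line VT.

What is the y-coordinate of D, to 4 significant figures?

14.12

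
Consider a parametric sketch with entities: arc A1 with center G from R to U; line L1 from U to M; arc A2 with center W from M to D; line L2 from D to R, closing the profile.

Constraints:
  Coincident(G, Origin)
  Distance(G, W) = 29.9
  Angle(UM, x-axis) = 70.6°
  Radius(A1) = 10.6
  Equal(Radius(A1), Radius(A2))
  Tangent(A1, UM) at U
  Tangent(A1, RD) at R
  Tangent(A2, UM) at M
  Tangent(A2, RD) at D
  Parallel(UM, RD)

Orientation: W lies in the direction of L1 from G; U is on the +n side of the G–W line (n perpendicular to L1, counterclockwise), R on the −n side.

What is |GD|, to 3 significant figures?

31.7

Tangency of A1 to both parallel lines with radius 10.6 puts U and R at G ± 10.6·n: U = (-10.0, 3.52), R = (10.0, -3.52). Equal radii place M and D the same way about W: M = W + 10.6·n = (-0.0665, 31.7), D = W − 10.6·n = (19.9, 24.7). Then |GD| = |D − G| = 31.7.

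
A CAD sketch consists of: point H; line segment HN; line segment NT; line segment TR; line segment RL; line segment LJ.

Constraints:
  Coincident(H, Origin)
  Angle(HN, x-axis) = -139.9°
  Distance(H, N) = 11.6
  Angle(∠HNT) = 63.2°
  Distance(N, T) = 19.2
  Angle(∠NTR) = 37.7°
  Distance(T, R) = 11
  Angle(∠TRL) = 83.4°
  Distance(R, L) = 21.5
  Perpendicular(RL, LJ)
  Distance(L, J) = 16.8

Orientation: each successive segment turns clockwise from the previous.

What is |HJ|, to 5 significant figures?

31.882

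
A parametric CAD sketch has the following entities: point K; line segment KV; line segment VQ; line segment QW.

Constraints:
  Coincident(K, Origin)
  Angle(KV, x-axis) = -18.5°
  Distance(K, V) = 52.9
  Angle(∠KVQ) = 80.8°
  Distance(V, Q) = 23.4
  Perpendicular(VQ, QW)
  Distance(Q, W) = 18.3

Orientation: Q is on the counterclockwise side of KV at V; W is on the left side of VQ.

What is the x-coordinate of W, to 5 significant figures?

35.888

∠KVQ = 80.8°, so VQ runs at -18.5° + (180° − 80.8°) = 80.700° from the x-axis; with |VQ| = 23.4, Q = V + 23.4·(cos 80.700°, sin 80.700°) = (53.948, 6.3070). VQ ⟂ QW; with |QW| = 18.3 on the left of VQ, W = Q + 18.3·(-0.98686, 0.16160) = (35.888, 9.2644). So W.x = 35.888.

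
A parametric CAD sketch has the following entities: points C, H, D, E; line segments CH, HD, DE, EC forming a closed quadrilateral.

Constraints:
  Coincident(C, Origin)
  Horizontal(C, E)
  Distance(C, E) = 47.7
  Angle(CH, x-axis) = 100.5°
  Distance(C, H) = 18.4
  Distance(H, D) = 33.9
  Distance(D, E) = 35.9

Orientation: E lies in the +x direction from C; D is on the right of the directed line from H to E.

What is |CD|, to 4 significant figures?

17.66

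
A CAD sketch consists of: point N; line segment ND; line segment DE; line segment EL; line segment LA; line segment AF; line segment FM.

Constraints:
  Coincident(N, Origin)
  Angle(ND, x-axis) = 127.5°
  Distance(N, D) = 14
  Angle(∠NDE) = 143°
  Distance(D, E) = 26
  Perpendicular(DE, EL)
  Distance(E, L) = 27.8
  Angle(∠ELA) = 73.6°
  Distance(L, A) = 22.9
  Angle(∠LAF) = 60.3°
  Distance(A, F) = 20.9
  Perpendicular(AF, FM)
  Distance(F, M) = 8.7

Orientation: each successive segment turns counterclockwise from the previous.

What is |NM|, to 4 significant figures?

36.61

N is at the origin; ND runs at 127.5° with length 14.0, so D = (-8.523, 11.11). ∠NDE = 143.0° gives DE at 164.5° from the x-axis; with |DE| = 26.0, E = (-33.58, 18.06). The perpendicularity gives EL at right angles to DE, so EL runs at -105.5°; with |EL| = 27.8, L = (-41.01, -8.734). ∠ELA = 73.6° gives LA at 0.9000° from the x-axis; with |LA| = 22.9, A = (-18.11, -8.374). ∠LAF = 60.3° gives AF at 120.6° from the x-axis; with |AF| = 20.9, F = (-28.75, 9.615). AF ⟂ FM, so FM runs at -149.4°; with |FM| = 8.7, M = (-36.24, 5.187). Then |NM| = |M − N| = 36.61.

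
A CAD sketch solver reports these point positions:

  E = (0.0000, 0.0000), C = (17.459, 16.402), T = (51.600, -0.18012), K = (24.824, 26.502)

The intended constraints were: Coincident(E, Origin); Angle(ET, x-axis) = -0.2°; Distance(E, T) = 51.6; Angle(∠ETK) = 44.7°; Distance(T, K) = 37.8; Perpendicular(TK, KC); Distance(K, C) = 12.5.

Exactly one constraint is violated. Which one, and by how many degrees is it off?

Perpendicular(TK, KC) — off by 8.80°.

E = (0.00, 0.00) ✓; ET at -0.2000° ✓; |ET| = 51.60 ✓; ∠ETK = 44.70° ✓; |TK| = 37.80 ✓; ∠(TK, KC) = 98.80° ✗; |KC| = 12.50 ✓.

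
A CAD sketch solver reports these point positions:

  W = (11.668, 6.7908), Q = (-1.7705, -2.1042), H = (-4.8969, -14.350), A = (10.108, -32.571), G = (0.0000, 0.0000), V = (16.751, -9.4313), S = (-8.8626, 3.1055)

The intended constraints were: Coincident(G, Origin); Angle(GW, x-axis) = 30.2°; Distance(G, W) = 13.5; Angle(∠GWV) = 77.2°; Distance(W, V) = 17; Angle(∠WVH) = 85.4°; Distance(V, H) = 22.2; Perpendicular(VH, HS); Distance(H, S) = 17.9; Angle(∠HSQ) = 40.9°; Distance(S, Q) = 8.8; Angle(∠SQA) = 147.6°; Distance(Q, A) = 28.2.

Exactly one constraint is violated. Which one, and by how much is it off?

Distance(Q, A) = 28.2 — off by 4.50.

G = (0.00, 0.00) ✓; GW at 30.20° ✓; |GW| = 13.50 ✓; ∠GWV = 77.20° ✓; |WV| = 17.00 ✓; ∠WVH = 85.40° ✓; |VH| = 22.20 ✓; ∠(VH, HS) = 90.00° ✓; |HS| = 17.90 ✓; ∠HSQ = 40.90° ✓; |SQ| = 8.800 ✓; ∠SQA = 147.6° ✓; |QA| = 32.70 ✗.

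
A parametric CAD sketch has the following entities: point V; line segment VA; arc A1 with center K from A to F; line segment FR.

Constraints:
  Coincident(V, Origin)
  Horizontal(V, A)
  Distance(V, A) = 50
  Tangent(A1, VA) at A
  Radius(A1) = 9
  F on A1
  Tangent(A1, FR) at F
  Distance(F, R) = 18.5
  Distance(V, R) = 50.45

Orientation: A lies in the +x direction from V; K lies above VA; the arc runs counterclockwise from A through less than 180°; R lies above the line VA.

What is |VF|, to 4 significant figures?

58.11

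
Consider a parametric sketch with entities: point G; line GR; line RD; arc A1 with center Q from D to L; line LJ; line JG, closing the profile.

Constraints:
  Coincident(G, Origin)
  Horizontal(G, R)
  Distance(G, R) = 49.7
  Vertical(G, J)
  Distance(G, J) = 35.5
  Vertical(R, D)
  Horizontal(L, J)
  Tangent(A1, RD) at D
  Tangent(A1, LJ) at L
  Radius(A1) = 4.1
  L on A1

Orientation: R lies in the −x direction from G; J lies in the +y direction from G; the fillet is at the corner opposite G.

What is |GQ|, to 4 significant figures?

55.37

G is at the origin; G and R share the same y with |GR| = 49.7 and R on the −x side, so R = (-49.70, 0.000). GJ is vertical with |GJ| = 35.5 and J on the +y side, so J = (0.000, 35.50). The virtual corner opposite G is at (-49.70, 35.50). The tangent condition forces QD to be normal to RD and since A1 is tangent to LJ there, QL ⟂ LJ, with radius 4.1, so the center Q sits 4.1 in from both sides at Q = (-45.60, 31.40). Then |GQ| = |Q − G| = 55.37.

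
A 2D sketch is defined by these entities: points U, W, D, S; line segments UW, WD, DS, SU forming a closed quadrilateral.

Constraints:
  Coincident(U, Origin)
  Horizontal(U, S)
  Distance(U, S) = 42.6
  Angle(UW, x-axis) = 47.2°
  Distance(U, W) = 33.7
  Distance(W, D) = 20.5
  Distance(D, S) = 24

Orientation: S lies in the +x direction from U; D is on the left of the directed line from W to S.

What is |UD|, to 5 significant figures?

49.574

U is at the origin; US is horizontal with |US| = 42.6 and S in +x, so S = (42.6, 0). UW runs at 47.2° with |UW| = 33.7, so W = (22.897, 24.727). D is determined by |WD| = 20.5 and |DS| = 24.0 together: it lies at the intersection of circle(W, 20.5) and circle(S, 24.0). With |WS| = 31.617, the foot of the radical line on WS is 13.345 from W and the perpendicular offset is √(20.5² − 13.345²) = 15.561. Taking the left-of-WS solution: D = (43.384, 23.987).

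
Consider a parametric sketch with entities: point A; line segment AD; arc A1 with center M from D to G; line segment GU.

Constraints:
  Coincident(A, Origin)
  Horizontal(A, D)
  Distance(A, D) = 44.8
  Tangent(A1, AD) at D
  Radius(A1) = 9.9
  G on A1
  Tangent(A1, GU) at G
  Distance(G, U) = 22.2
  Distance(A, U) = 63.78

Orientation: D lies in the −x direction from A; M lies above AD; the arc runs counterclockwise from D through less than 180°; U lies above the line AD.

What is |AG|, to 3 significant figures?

42.1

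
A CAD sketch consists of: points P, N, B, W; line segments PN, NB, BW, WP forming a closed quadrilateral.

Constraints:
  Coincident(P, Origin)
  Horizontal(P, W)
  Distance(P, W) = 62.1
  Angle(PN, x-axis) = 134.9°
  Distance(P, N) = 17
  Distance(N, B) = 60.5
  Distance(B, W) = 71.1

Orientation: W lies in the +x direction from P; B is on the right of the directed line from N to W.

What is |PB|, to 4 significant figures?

45.88

P is at the origin; PW is horizontal with |PW| = 62.1 and W in +x, so W = (62.1, 0). PN runs at 134.9° with |PN| = 17.0, so N = (-12.00, 12.04). B is determined by |NB| = 60.5 and |BW| = 71.1 together: it lies at the intersection of circle(N, 60.5) and circle(W, 71.1). With |NW| = 75.07, the foot of the radical line on NW is 28.25 from N and the perpendicular offset is √(60.5² − 28.25²) = 53.50. Taking the right-of-NW solution: B = (7.298, -45.30).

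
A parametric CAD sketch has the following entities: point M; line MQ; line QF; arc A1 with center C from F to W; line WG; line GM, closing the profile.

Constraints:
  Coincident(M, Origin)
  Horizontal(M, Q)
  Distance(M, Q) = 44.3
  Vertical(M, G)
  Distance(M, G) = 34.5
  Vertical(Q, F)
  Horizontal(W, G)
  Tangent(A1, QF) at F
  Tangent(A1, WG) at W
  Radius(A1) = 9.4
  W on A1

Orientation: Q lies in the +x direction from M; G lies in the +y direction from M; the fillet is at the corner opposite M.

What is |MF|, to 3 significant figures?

50.9

M is at the origin; MQ is horizontal with |MQ| = 44.3 and Q on the +x side, so Q = (44.3, 0.00). MG is vertical with |MG| = 34.5 and G on the +y side, so G = (0.00, 34.5). The virtual corner opposite M is at (44.3, 34.5). Since A1 is tangent to QF there, CF ⟂ QF and A1 meets WG tangentially, so CW is at right angles to WG, with radius 9.4, so the center C sits 9.4 in from both sides at C = (34.9, 25.1). That places the tangent points at F = (44.3, 25.1) on QF and W = (34.9, 34.5) on WG. Then |MF| = |F − M| = 50.9.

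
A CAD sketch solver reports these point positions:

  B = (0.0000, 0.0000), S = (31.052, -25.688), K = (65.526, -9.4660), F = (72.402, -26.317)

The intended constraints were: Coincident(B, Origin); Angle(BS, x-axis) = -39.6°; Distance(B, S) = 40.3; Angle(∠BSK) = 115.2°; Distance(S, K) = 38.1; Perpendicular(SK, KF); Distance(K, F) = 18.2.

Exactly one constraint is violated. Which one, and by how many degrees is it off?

Perpendicular(SK, KF) — off by 3.00°.

B = (0.00, 0.00) ✓; BS at -39.60° ✓; |BS| = 40.30 ✓; ∠BSK = 115.2° ✓; |SK| = 38.10 ✓; ∠(SK, KF) = 93.00° ✗; |KF| = 18.20 ✓.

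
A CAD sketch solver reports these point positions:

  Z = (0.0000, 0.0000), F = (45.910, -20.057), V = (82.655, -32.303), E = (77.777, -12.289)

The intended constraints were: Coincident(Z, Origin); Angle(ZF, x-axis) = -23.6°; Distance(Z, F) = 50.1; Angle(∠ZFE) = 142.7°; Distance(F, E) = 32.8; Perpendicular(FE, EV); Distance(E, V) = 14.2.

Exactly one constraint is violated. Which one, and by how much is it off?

Distance(E, V) = 14.2 — off by 6.40.

Z = (0.00, 0.00) ✓; ZF at -23.60° ✓; |ZF| = 50.10 ✓; ∠ZFE = 142.7° ✓; |FE| = 32.80 ✓; ∠(FE, EV) = 90.00° ✓; |EV| = 20.60 ✗.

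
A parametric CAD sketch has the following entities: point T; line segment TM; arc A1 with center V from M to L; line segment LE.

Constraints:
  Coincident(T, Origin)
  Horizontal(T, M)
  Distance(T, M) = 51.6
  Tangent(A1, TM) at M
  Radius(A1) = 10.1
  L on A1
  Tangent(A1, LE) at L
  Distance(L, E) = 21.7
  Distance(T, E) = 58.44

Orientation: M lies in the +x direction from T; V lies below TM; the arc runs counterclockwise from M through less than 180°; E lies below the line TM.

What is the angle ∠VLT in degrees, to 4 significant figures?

147.3°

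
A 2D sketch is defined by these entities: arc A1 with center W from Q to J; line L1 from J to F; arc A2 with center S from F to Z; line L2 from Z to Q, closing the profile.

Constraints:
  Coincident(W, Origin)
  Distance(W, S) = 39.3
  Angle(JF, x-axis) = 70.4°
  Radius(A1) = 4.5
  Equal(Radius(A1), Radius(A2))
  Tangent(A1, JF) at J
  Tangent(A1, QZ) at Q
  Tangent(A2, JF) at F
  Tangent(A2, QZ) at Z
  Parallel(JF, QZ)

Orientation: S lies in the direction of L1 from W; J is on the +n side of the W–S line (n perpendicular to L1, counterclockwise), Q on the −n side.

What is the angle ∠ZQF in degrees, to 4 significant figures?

12.90°

Tangency of A1 to both parallel lines with radius 4.5 puts J and Q at W ± 4.5·n: J = (-4.239, 1.510), Q = (4.239, -1.510). Equal radii place F and Z the same way about S: F = S + 4.5·n = (8.944, 38.53), Z = S − 4.5·n = (17.42, 35.51). Then cos ∠ZQF = QZ·QF / (|QZ||QF|), giving 12.90°.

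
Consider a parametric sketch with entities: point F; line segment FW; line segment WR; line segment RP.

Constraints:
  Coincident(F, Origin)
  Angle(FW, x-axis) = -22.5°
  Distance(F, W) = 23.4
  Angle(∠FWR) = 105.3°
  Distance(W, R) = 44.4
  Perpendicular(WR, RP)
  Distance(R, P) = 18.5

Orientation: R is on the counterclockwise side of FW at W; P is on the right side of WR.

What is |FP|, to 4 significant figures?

65.15

∠FWR = 105.3°, so WR runs at -22.5° + (180° − 105.3°) = 52.20° from the x-axis; with |WR| = 44.4, R = W + 44.4·(cos 52.20°, sin 52.20°) = (48.83, 26.13). WR ⟂ RP; with |RP| = 18.5 on the right of WR, P = R + 18.5·(0.7902, -0.6129) = (63.45, 14.79). Then |FP| = |P − F| = 65.15.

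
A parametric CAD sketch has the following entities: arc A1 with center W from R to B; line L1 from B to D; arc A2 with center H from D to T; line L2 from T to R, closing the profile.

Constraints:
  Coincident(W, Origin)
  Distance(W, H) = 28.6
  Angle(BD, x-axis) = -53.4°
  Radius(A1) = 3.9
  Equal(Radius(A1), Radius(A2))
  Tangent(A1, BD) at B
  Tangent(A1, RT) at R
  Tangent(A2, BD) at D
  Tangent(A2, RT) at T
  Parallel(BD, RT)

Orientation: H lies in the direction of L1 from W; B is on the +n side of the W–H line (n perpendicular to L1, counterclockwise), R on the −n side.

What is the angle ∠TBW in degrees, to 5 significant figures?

74.745°

Tangency of A1 to both parallel lines with radius 3.9 puts B and R at W ± 3.9·n: B = (3.1310, 2.3253), R = (-3.1310, -2.3253). Equal radii place D and T the same way about H: D = H + 3.9·n = (20.183, -20.635), T = H − 3.9·n = (13.921, -25.286). Then cos ∠TBW = BT·BW / (|BT||BW|), giving 74.745°.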